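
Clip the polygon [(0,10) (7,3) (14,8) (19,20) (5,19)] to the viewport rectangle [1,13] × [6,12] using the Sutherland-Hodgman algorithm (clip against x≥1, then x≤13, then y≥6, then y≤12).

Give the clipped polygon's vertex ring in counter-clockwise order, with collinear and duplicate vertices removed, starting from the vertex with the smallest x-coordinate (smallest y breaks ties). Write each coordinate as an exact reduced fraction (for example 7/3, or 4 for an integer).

1. After x ≥ 1: [(1,59/5) (1,9) (7,3) (14,8) (19,20) (5,19)]
2. After x ≤ 13: [(1,59/5) (1,9) (7,3) (13,51/7) (13,137/7) (5,19)]
3. After y ≥ 6: [(1,59/5) (1,9) (4,6) (56/5,6) (13,51/7) (13,137/7) (5,19)]
4. After y ≤ 12: [(10/9,12) (1,59/5) (1,9) (4,6) (56/5,6) (13,51/7) (13,12)]
5. Canonical ring: [(1,9) (4,6) (56/5,6) (13,51/7) (13,12) (10/9,12) (1,59/5)]

Clipped polygon: [(1,9) (4,6) (56/5,6) (13,51/7) (13,12) (10/9,12) (1,59/5)]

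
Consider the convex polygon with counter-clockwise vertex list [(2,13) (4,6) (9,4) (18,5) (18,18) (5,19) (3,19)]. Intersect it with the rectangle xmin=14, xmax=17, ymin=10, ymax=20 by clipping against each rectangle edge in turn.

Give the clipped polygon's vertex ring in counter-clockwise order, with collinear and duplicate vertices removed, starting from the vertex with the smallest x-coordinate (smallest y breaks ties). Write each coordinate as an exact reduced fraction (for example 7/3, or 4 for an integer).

1. After x ≥ 14: [(14,41/9) (18,5) (18,18) (14,238/13)]
2. After x ≤ 17: [(14,41/9) (17,44/9) (17,235/13) (14,238/13)]
3. After y ≥ 10: [(14,10) (17,10) (17,235/13) (14,238/13)]
4. After y ≤ 20: [(14,10) (17,10) (17,235/13) (14,238/13)]
5. Canonical ring: [(14,10) (17,10) (17,235/13) (14,238/13)]

Clipped polygon: [(14,10) (17,10) (17,235/13) (14,238/13)]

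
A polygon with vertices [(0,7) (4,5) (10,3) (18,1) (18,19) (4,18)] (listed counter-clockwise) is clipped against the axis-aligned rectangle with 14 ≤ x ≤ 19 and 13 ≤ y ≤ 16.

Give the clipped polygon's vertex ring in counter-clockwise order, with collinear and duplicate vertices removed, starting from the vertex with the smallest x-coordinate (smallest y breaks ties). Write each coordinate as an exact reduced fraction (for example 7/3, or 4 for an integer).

1. After x ≥ 14: [(14,2) (18,1) (18,19) (14,131/7)]
2. After x ≤ 19: [(14,2) (18,1) (18,19) (14,131/7)]
3. After y ≥ 13: [(14,13) (18,13) (18,19) (14,131/7)]
4. After y ≤ 16: [(14,16) (14,13) (18,13) (18,16)]
5. Canonical ring: [(14,13) (18,13) (18,16) (14,16)]

Clipped polygon: [(14,13) (18,13) (18,16) (14,16)]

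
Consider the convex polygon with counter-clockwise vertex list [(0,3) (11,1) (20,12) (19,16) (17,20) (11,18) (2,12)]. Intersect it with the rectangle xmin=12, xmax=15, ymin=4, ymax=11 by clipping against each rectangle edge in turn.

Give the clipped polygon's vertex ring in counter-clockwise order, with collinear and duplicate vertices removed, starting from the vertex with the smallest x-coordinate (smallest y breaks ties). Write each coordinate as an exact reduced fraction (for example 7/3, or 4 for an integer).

Clipped polygon: [(12,4) (148/11,4) (15,53/9) (15,11) (12,11)]

1. After x ≥ 12: [(12,20/9) (20,12) (19,16) (17,20) (12,55/3)]
2. After x ≤ 15: [(12,20/9) (15,53/9) (15,58/3) (12,55/3)]
3. After y ≥ 4: [(12,4) (148/11,4) (15,53/9) (15,58/3) (12,55/3)]
4. After y ≤ 11: [(12,11) (12,4) (148/11,4) (15,53/9) (15,11)]
5. Canonical ring: [(12,4) (148/11,4) (15,53/9) (15,11) (12,11)]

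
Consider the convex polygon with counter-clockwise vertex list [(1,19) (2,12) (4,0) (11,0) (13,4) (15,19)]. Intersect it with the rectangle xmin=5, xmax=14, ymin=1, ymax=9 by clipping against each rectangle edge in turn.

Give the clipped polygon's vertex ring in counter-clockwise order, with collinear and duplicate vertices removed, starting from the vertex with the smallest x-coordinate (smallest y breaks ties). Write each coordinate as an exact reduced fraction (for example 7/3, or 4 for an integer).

1. After x ≥ 5: [(5,19) (5,0) (11,0) (13,4) (15,19)]
2. After x ≤ 14: [(14,19) (5,19) (5,0) (11,0) (13,4) (14,23/2)]
3. After y ≥ 1: [(14,19) (5,19) (5,1) (23/2,1) (13,4) (14,23/2)]
4. After y ≤ 9: [(5,9) (5,1) (23/2,1) (13,4) (41/3,9)]
5. Canonical ring: [(5,1) (23/2,1) (13,4) (41/3,9) (5,9)]

Clipped polygon: [(5,1) (23/2,1) (13,4) (41/3,9) (5,9)]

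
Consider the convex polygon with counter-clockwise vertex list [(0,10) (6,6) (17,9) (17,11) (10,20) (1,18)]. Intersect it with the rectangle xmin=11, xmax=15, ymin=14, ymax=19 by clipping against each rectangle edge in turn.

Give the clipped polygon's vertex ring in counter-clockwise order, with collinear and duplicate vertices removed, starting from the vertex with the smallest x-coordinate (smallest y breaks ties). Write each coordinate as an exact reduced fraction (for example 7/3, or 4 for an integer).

1. After x ≥ 11: [(11,81/11) (17,9) (17,11) (11,131/7)]
2. After x ≤ 15: [(11,81/11) (15,93/11) (15,95/7) (11,131/7)]
3. After y ≥ 14: [(11,14) (44/3,14) (11,131/7)]
4. After y ≤ 19: [(11,14) (44/3,14) (11,131/7)]
5. Canonical ring: [(11,14) (44/3,14) (11,131/7)]

Clipped polygon: [(11,14) (44/3,14) (11,131/7)]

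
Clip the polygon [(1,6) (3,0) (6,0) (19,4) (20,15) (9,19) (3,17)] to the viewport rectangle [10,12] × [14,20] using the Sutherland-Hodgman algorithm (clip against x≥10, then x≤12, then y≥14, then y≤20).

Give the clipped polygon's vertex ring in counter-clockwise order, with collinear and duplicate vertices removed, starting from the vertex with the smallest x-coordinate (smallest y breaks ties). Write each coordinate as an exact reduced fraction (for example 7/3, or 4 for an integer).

1. After x ≥ 10: [(10,16/13) (19,4) (20,15) (10,205/11)]
2. After x ≤ 12: [(10,16/13) (12,24/13) (12,197/11) (10,205/11)]
3. After y ≥ 14: [(10,14) (12,14) (12,197/11) (10,205/11)]
4. After y ≤ 20: [(10,14) (12,14) (12,197/11) (10,205/11)]
5. Canonical ring: [(10,14) (12,14) (12,197/11) (10,205/11)]

Clipped polygon: [(10,14) (12,14) (12,197/11) (10,205/11)]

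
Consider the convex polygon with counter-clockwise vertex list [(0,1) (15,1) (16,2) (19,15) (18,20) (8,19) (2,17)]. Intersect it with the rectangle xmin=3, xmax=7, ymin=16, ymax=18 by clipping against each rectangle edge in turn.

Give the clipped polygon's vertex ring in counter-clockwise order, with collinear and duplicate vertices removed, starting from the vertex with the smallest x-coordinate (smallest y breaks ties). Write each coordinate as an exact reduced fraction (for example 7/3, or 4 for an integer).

Clipped polygon: [(3,16) (7,16) (7,18) (5,18) (3,52/3)]

1. After x ≥ 3: [(3,1) (15,1) (16,2) (19,15) (18,20) (8,19) (3,52/3)]
2. After x ≤ 7: [(3,1) (7,1) (7,56/3) (3,52/3)]
3. After y ≥ 16: [(3,16) (7,16) (7,56/3) (3,52/3)]
4. After y ≤ 18: [(3,16) (7,16) (7,18) (5,18) (3,52/3)]
5. Canonical ring: [(3,16) (7,16) (7,18) (5,18) (3,52/3)]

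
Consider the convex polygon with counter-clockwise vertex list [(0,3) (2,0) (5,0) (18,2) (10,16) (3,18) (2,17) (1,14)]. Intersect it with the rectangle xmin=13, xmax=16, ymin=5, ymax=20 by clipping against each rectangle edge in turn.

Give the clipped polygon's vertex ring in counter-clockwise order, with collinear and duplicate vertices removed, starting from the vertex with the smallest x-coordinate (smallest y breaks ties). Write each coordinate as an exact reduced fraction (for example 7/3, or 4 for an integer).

Clipped polygon: [(13,5) (16,5) (16,11/2) (13,43/4)]

1. After x ≥ 13: [(13,16/13) (18,2) (13,43/4)]
2. After x ≤ 16: [(13,16/13) (16,22/13) (16,11/2) (13,43/4)]
3. After y ≥ 5: [(13,5) (16,5) (16,11/2) (13,43/4)]
4. After y ≤ 20: [(13,5) (16,5) (16,11/2) (13,43/4)]
5. Canonical ring: [(13,5) (16,5) (16,11/2) (13,43/4)]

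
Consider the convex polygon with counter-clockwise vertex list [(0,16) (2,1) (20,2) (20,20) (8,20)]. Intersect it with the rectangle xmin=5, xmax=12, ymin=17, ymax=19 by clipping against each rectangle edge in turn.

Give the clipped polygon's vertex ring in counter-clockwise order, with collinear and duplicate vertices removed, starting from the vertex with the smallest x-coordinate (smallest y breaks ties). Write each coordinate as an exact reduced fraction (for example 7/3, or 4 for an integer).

1. After x ≥ 5: [(5,37/2) (5,7/6) (20,2) (20,20) (8,20)]
2. After x ≤ 12: [(5,37/2) (5,7/6) (12,14/9) (12,20) (8,20)]
3. After y ≥ 17: [(5,37/2) (5,17) (12,17) (12,20) (8,20)]
4. After y ≤ 19: [(6,19) (5,37/2) (5,17) (12,17) (12,19)]
5. Canonical ring: [(5,17) (12,17) (12,19) (6,19) (5,37/2)]

Clipped polygon: [(5,17) (12,17) (12,19) (6,19) (5,37/2)]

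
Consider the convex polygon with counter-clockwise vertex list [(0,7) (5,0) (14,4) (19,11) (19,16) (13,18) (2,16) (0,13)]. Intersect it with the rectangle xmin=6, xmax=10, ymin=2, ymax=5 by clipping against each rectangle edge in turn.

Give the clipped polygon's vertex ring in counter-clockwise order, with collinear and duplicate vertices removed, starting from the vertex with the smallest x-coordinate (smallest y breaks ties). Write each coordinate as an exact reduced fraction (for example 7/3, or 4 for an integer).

1. After x ≥ 6: [(6,4/9) (14,4) (19,11) (19,16) (13,18) (6,184/11)]
2. After x ≤ 10: [(6,4/9) (10,20/9) (10,192/11) (6,184/11)]
3. After y ≥ 2: [(6,2) (19/2,2) (10,20/9) (10,192/11) (6,184/11)]
4. After y ≤ 5: [(6,5) (6,2) (19/2,2) (10,20/9) (10,5)]
5. Canonical ring: [(6,2) (19/2,2) (10,20/9) (10,5) (6,5)]

Clipped polygon: [(6,2) (19/2,2) (10,20/9) (10,5) (6,5)]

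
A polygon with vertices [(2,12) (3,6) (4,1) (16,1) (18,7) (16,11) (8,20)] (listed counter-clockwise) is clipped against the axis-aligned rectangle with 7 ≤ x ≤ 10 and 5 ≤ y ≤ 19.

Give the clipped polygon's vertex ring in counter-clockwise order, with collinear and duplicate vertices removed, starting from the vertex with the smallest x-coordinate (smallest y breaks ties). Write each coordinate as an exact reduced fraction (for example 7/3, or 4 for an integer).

Clipped polygon: [(7,5) (10,5) (10,71/4) (80/9,19) (29/4,19) (7,56/3)]

1. After x ≥ 7: [(7,56/3) (7,1) (16,1) (18,7) (16,11) (8,20)]
2. After x ≤ 10: [(7,56/3) (7,1) (10,1) (10,71/4) (8,20)]
3. After y ≥ 5: [(7,56/3) (7,5) (10,5) (10,71/4) (8,20)]
4. After y ≤ 19: [(29/4,19) (7,56/3) (7,5) (10,5) (10,71/4) (80/9,19)]
5. Canonical ring: [(7,5) (10,5) (10,71/4) (80/9,19) (29/4,19) (7,56/3)]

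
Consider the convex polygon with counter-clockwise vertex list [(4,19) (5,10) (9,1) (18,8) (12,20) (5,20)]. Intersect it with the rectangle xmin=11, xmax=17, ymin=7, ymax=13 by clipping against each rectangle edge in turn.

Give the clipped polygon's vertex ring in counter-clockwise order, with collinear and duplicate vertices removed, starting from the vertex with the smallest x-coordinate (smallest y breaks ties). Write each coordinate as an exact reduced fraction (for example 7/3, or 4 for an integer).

Clipped polygon: [(11,7) (117/7,7) (17,65/9) (17,10) (31/2,13) (11,13)]

1. After x ≥ 11: [(11,23/9) (18,8) (12,20) (11,20)]
2. After x ≤ 17: [(11,23/9) (17,65/9) (17,10) (12,20) (11,20)]
3. After y ≥ 7: [(11,7) (117/7,7) (17,65/9) (17,10) (12,20) (11,20)]
4. After y ≤ 13: [(11,13) (11,7) (117/7,7) (17,65/9) (17,10) (31/2,13)]
5. Canonical ring: [(11,7) (117/7,7) (17,65/9) (17,10) (31/2,13) (11,13)]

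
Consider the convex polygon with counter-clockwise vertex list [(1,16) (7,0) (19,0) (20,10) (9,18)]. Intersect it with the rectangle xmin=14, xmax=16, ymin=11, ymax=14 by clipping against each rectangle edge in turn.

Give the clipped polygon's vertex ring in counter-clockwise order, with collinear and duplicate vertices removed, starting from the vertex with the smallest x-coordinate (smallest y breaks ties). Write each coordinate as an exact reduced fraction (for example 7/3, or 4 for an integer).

1. After x ≥ 14: [(14,0) (19,0) (20,10) (14,158/11)]
2. After x ≤ 16: [(14,0) (16,0) (16,142/11) (14,158/11)]
3. After y ≥ 11: [(14,11) (16,11) (16,142/11) (14,158/11)]
4. After y ≤ 14: [(14,14) (14,11) (16,11) (16,142/11) (29/2,14)]
5. Canonical ring: [(14,11) (16,11) (16,142/11) (29/2,14) (14,14)]

Clipped polygon: [(14,11) (16,11) (16,142/11) (29/2,14) (14,14)]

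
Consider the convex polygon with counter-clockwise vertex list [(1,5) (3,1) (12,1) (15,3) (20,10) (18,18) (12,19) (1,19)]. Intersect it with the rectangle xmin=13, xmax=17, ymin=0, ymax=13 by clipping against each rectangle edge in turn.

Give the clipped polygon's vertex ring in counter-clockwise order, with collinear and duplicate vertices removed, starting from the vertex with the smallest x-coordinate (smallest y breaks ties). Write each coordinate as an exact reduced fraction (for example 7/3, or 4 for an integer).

Clipped polygon: [(13,5/3) (15,3) (17,29/5) (17,13) (13,13)]

1. After x ≥ 13: [(13,5/3) (15,3) (20,10) (18,18) (13,113/6)]
2. After x ≤ 17: [(13,5/3) (15,3) (17,29/5) (17,109/6) (13,113/6)]
3. After y ≥ 0: [(13,5/3) (15,3) (17,29/5) (17,109/6) (13,113/6)]
4. After y ≤ 13: [(13,13) (13,5/3) (15,3) (17,29/5) (17,13)]
5. Canonical ring: [(13,5/3) (15,3) (17,29/5) (17,13) (13,13)]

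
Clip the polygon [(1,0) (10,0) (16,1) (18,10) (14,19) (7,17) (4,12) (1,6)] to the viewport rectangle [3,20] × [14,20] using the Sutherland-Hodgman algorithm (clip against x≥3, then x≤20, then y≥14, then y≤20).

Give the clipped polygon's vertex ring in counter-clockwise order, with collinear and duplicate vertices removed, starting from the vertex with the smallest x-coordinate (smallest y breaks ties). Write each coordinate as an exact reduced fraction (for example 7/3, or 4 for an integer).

Clipped polygon: [(26/5,14) (146/9,14) (14,19) (7,17)]

1. After x ≥ 3: [(3,0) (10,0) (16,1) (18,10) (14,19) (7,17) (4,12) (3,10)]
2. After x ≤ 20: [(3,0) (10,0) (16,1) (18,10) (14,19) (7,17) (4,12) (3,10)]
3. After y ≥ 14: [(146/9,14) (14,19) (7,17) (26/5,14)]
4. After y ≤ 20: [(146/9,14) (14,19) (7,17) (26/5,14)]
5. Canonical ring: [(26/5,14) (146/9,14) (14,19) (7,17)]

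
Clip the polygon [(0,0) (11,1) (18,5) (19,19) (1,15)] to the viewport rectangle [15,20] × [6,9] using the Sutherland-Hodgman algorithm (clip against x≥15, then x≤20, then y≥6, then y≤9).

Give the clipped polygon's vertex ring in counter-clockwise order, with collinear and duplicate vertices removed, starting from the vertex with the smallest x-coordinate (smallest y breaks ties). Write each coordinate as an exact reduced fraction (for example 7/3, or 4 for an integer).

1. After x ≥ 15: [(15,23/7) (18,5) (19,19) (15,163/9)]
2. After x ≤ 20: [(15,23/7) (18,5) (19,19) (15,163/9)]
3. After y ≥ 6: [(15,6) (253/14,6) (19,19) (15,163/9)]
4. After y ≤ 9: [(15,9) (15,6) (253/14,6) (128/7,9)]
5. Canonical ring: [(15,6) (253/14,6) (128/7,9) (15,9)]

Clipped polygon: [(15,6) (253/14,6) (128/7,9) (15,9)]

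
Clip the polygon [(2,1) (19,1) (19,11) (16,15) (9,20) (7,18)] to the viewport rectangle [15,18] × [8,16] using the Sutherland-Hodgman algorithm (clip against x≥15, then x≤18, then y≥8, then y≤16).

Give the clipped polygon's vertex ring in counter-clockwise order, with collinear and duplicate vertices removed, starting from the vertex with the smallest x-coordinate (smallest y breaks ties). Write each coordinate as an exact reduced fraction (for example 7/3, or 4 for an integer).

1. After x ≥ 15: [(15,1) (19,1) (19,11) (16,15) (15,110/7)]
2. After x ≤ 18: [(15,1) (18,1) (18,37/3) (16,15) (15,110/7)]
3. After y ≥ 8: [(15,8) (18,8) (18,37/3) (16,15) (15,110/7)]
4. After y ≤ 16: [(15,8) (18,8) (18,37/3) (16,15) (15,110/7)]
5. Canonical ring: [(15,8) (18,8) (18,37/3) (16,15) (15,110/7)]

Clipped polygon: [(15,8) (18,8) (18,37/3) (16,15) (15,110/7)]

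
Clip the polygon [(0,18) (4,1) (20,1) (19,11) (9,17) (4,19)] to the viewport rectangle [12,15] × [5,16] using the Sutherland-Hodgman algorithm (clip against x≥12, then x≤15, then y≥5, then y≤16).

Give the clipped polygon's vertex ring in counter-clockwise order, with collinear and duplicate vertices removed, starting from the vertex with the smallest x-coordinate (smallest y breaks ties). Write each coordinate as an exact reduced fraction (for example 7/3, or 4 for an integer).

1. After x ≥ 12: [(12,1) (20,1) (19,11) (12,76/5)]
2. After x ≤ 15: [(12,1) (15,1) (15,67/5) (12,76/5)]
3. After y ≥ 5: [(12,5) (15,5) (15,67/5) (12,76/5)]
4. After y ≤ 16: [(12,5) (15,5) (15,67/5) (12,76/5)]
5. Canonical ring: [(12,5) (15,5) (15,67/5) (12,76/5)]

Clipped polygon: [(12,5) (15,5) (15,67/5) (12,76/5)]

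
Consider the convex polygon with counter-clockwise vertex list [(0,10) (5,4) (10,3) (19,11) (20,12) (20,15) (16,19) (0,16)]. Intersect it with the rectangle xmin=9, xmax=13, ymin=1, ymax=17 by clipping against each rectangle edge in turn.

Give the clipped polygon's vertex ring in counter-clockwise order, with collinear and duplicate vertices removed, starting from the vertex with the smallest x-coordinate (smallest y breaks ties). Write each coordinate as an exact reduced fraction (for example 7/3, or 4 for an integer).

1. After x ≥ 9: [(9,16/5) (10,3) (19,11) (20,12) (20,15) (16,19) (9,283/16)]
2. After x ≤ 13: [(9,16/5) (10,3) (13,17/3) (13,295/16) (9,283/16)]
3. After y ≥ 1: [(9,16/5) (10,3) (13,17/3) (13,295/16) (9,283/16)]
4. After y ≤ 17: [(9,17) (9,16/5) (10,3) (13,17/3) (13,17)]
5. Canonical ring: [(9,16/5) (10,3) (13,17/3) (13,17) (9,17)]

Clipped polygon: [(9,16/5) (10,3) (13,17/3) (13,17) (9,17)]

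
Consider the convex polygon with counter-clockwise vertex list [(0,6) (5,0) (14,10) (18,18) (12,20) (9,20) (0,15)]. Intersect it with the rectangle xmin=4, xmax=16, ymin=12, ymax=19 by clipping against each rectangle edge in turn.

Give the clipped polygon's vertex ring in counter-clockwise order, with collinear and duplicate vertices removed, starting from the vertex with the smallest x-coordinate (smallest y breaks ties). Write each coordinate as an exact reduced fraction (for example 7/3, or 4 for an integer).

Clipped polygon: [(4,12) (15,12) (16,14) (16,56/3) (15,19) (36/5,19) (4,155/9)]

1. After x ≥ 4: [(4,6/5) (5,0) (14,10) (18,18) (12,20) (9,20) (4,155/9)]
2. After x ≤ 16: [(4,6/5) (5,0) (14,10) (16,14) (16,56/3) (12,20) (9,20) (4,155/9)]
3. After y ≥ 12: [(4,12) (15,12) (16,14) (16,56/3) (12,20) (9,20) (4,155/9)]
4. After y ≤ 19: [(4,12) (15,12) (16,14) (16,56/3) (15,19) (36/5,19) (4,155/9)]
5. Canonical ring: [(4,12) (15,12) (16,14) (16,56/3) (15,19) (36/5,19) (4,155/9)]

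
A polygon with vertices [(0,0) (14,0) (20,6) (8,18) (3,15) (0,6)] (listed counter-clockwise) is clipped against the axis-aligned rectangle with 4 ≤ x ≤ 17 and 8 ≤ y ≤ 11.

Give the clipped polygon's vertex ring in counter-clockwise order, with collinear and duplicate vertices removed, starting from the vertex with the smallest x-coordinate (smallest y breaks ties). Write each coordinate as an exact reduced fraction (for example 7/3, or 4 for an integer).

1. After x ≥ 4: [(4,0) (14,0) (20,6) (8,18) (4,78/5)]
2. After x ≤ 17: [(4,0) (14,0) (17,3) (17,9) (8,18) (4,78/5)]
3. After y ≥ 8: [(4,8) (17,8) (17,9) (8,18) (4,78/5)]
4. After y ≤ 11: [(4,11) (4,8) (17,8) (17,9) (15,11)]
5. Canonical ring: [(4,8) (17,8) (17,9) (15,11) (4,11)]

Clipped polygon: [(4,8) (17,8) (17,9) (15,11) (4,11)]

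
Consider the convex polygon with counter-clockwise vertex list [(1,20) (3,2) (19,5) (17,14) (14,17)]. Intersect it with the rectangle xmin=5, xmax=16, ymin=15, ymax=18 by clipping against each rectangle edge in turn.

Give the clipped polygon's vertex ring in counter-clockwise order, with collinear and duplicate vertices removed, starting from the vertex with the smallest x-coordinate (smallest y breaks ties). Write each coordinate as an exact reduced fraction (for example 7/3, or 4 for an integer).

Clipped polygon: [(5,15) (16,15) (14,17) (29/3,18) (5,18)]

1. After x ≥ 5: [(5,248/13) (5,19/8) (19,5) (17,14) (14,17)]
2. After x ≤ 16: [(5,248/13) (5,19/8) (16,71/16) (16,15) (14,17)]
3. After y ≥ 15: [(5,248/13) (5,15) (16,15) (16,15) (14,17)]
4. After y ≤ 18: [(29/3,18) (5,18) (5,15) (16,15) (16,15) (14,17)]
5. Canonical ring: [(5,15) (16,15) (14,17) (29/3,18) (5,18)]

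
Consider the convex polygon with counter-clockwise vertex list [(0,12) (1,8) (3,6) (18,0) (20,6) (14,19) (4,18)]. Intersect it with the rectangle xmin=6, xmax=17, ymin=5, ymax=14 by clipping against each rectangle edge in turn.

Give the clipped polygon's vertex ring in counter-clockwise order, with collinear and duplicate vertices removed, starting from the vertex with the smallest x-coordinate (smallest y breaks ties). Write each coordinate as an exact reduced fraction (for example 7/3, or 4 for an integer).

Clipped polygon: [(6,5) (17,5) (17,25/2) (212/13,14) (6,14)]

1. After x ≥ 6: [(6,24/5) (18,0) (20,6) (14,19) (6,91/5)]
2. After x ≤ 17: [(6,24/5) (17,2/5) (17,25/2) (14,19) (6,91/5)]
3. After y ≥ 5: [(6,5) (17,5) (17,25/2) (14,19) (6,91/5)]
4. After y ≤ 14: [(6,14) (6,5) (17,5) (17,25/2) (212/13,14)]
5. Canonical ring: [(6,5) (17,5) (17,25/2) (212/13,14) (6,14)]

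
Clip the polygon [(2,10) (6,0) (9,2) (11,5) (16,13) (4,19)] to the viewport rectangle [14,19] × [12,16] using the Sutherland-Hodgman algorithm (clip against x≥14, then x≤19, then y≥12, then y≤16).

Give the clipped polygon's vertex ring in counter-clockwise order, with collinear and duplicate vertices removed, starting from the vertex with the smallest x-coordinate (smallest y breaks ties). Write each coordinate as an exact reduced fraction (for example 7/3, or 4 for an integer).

1. After x ≥ 14: [(14,49/5) (16,13) (14,14)]
2. After x ≤ 19: [(14,49/5) (16,13) (14,14)]
3. After y ≥ 12: [(14,12) (123/8,12) (16,13) (14,14)]
4. After y ≤ 16: [(14,12) (123/8,12) (16,13) (14,14)]
5. Canonical ring: [(14,12) (123/8,12) (16,13) (14,14)]

Clipped polygon: [(14,12) (123/8,12) (16,13) (14,14)]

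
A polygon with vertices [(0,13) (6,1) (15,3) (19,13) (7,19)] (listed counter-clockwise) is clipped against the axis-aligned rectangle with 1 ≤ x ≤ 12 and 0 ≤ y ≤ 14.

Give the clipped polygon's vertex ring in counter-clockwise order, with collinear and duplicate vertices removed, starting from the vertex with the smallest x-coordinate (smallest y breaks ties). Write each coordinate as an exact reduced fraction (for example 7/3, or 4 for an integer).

Clipped polygon: [(1,11) (6,1) (12,7/3) (12,14) (7/6,14) (1,97/7)]

1. After x ≥ 1: [(1,97/7) (1,11) (6,1) (15,3) (19,13) (7,19)]
2. After x ≤ 12: [(1,97/7) (1,11) (6,1) (12,7/3) (12,33/2) (7,19)]
3. After y ≥ 0: [(1,97/7) (1,11) (6,1) (12,7/3) (12,33/2) (7,19)]
4. After y ≤ 14: [(7/6,14) (1,97/7) (1,11) (6,1) (12,7/3) (12,14)]
5. Canonical ring: [(1,11) (6,1) (12,7/3) (12,14) (7/6,14) (1,97/7)]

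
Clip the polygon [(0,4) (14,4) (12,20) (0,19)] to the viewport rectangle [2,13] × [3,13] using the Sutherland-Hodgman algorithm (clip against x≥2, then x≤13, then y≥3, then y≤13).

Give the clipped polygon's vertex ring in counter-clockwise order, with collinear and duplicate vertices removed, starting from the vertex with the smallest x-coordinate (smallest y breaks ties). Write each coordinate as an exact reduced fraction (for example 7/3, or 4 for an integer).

Clipped polygon: [(2,4) (13,4) (13,12) (103/8,13) (2,13)]

1. After x ≥ 2: [(2,4) (14,4) (12,20) (2,115/6)]
2. After x ≤ 13: [(2,4) (13,4) (13,12) (12,20) (2,115/6)]
3. After y ≥ 3: [(2,4) (13,4) (13,12) (12,20) (2,115/6)]
4. After y ≤ 13: [(2,13) (2,4) (13,4) (13,12) (103/8,13)]
5. Canonical ring: [(2,4) (13,4) (13,12) (103/8,13) (2,13)]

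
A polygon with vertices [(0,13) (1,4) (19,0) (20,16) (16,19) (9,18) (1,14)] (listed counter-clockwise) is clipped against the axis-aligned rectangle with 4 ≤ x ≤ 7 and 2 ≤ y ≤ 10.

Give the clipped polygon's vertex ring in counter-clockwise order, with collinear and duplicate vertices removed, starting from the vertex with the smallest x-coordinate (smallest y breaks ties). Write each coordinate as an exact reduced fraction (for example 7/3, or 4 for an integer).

Clipped polygon: [(4,10/3) (7,8/3) (7,10) (4,10)]

1. After x ≥ 4: [(4,10/3) (19,0) (20,16) (16,19) (9,18) (4,31/2)]
2. After x ≤ 7: [(4,10/3) (7,8/3) (7,17) (4,31/2)]
3. After y ≥ 2: [(4,10/3) (7,8/3) (7,17) (4,31/2)]
4. After y ≤ 10: [(4,10) (4,10/3) (7,8/3) (7,10)]
5. Canonical ring: [(4,10/3) (7,8/3) (7,10) (4,10)]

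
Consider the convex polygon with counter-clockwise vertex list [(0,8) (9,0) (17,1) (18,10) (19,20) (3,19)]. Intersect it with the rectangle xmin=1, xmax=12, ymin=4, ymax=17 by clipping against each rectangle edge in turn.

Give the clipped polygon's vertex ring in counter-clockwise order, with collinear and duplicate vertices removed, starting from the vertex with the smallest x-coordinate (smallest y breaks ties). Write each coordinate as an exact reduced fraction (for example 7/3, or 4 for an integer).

1. After x ≥ 1: [(1,35/3) (1,64/9) (9,0) (17,1) (18,10) (19,20) (3,19)]
2. After x ≤ 12: [(1,35/3) (1,64/9) (9,0) (12,3/8) (12,313/16) (3,19)]
3. After y ≥ 4: [(1,35/3) (1,64/9) (9/2,4) (12,4) (12,313/16) (3,19)]
4. After y ≤ 17: [(27/11,17) (1,35/3) (1,64/9) (9/2,4) (12,4) (12,17)]
5. Canonical ring: [(1,64/9) (9/2,4) (12,4) (12,17) (27/11,17) (1,35/3)]

Clipped polygon: [(1,64/9) (9/2,4) (12,4) (12,17) (27/11,17) (1,35/3)]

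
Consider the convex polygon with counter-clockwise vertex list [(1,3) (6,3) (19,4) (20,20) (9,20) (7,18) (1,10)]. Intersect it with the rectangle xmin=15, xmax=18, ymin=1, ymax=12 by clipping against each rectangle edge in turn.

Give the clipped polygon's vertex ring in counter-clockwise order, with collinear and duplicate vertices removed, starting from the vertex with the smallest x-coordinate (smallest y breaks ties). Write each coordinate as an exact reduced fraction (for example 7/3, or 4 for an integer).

Clipped polygon: [(15,48/13) (18,51/13) (18,12) (15,12)]

1. After x ≥ 15: [(15,48/13) (19,4) (20,20) (15,20)]
2. After x ≤ 18: [(15,48/13) (18,51/13) (18,20) (15,20)]
3. After y ≥ 1: [(15,48/13) (18,51/13) (18,20) (15,20)]
4. After y ≤ 12: [(15,12) (15,48/13) (18,51/13) (18,12)]
5. Canonical ring: [(15,48/13) (18,51/13) (18,12) (15,12)]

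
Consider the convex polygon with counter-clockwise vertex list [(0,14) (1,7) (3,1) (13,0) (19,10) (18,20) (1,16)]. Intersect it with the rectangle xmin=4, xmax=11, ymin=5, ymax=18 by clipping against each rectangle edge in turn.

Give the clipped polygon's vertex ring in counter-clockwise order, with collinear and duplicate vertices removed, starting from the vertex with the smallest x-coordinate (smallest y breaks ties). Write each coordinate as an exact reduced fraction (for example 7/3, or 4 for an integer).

1. After x ≥ 4: [(4,9/10) (13,0) (19,10) (18,20) (4,284/17)]
2. After x ≤ 11: [(4,9/10) (11,1/5) (11,312/17) (4,284/17)]
3. After y ≥ 5: [(4,5) (11,5) (11,312/17) (4,284/17)]
4. After y ≤ 18: [(4,5) (11,5) (11,18) (19/2,18) (4,284/17)]
5. Canonical ring: [(4,5) (11,5) (11,18) (19/2,18) (4,284/17)]

Clipped polygon: [(4,5) (11,5) (11,18) (19/2,18) (4,284/17)]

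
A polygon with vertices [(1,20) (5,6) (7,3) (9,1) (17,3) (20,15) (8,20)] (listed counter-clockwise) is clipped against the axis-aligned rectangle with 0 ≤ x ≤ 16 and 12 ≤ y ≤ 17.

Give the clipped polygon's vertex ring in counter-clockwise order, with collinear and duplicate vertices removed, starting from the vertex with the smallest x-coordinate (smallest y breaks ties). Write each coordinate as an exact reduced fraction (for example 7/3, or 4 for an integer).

1. After x ≥ 0: [(1,20) (5,6) (7,3) (9,1) (17,3) (20,15) (8,20)]
2. After x ≤ 16: [(1,20) (5,6) (7,3) (9,1) (16,11/4) (16,50/3) (8,20)]
3. After y ≥ 12: [(1,20) (23/7,12) (16,12) (16,50/3) (8,20)]
4. After y ≤ 17: [(13/7,17) (23/7,12) (16,12) (16,50/3) (76/5,17)]
5. Canonical ring: [(13/7,17) (23/7,12) (16,12) (16,50/3) (76/5,17)]

Clipped polygon: [(13/7,17) (23/7,12) (16,12) (16,50/3) (76/5,17)]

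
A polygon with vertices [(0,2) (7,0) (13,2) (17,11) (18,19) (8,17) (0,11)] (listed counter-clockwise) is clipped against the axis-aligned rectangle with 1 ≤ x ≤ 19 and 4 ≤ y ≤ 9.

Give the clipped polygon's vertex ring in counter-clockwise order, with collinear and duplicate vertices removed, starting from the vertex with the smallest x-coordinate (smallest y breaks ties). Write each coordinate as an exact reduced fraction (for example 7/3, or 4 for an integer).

Clipped polygon: [(1,4) (125/9,4) (145/9,9) (1,9)]

1. After x ≥ 1: [(1,12/7) (7,0) (13,2) (17,11) (18,19) (8,17) (1,47/4)]
2. After x ≤ 19: [(1,12/7) (7,0) (13,2) (17,11) (18,19) (8,17) (1,47/4)]
3. After y ≥ 4: [(1,4) (125/9,4) (17,11) (18,19) (8,17) (1,47/4)]
4. After y ≤ 9: [(1,9) (1,4) (125/9,4) (145/9,9)]
5. Canonical ring: [(1,4) (125/9,4) (145/9,9) (1,9)]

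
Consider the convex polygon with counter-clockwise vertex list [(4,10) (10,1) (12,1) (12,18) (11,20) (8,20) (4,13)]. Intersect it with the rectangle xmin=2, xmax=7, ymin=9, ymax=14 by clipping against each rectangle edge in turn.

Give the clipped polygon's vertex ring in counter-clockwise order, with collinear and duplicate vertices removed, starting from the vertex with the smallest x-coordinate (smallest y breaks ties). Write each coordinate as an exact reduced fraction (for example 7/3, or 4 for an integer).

Clipped polygon: [(4,10) (14/3,9) (7,9) (7,14) (32/7,14) (4,13)]

1. After x ≥ 2: [(4,10) (10,1) (12,1) (12,18) (11,20) (8,20) (4,13)]
2. After x ≤ 7: [(4,10) (7,11/2) (7,73/4) (4,13)]
3. After y ≥ 9: [(4,10) (14/3,9) (7,9) (7,73/4) (4,13)]
4. After y ≤ 14: [(4,10) (14/3,9) (7,9) (7,14) (32/7,14) (4,13)]
5. Canonical ring: [(4,10) (14/3,9) (7,9) (7,14) (32/7,14) (4,13)]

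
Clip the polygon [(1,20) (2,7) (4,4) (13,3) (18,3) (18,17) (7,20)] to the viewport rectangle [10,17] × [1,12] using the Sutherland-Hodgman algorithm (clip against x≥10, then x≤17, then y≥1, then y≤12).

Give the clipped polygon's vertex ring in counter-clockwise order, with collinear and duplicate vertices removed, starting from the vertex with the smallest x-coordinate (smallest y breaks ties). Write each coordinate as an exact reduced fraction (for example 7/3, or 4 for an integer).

Clipped polygon: [(10,10/3) (13,3) (17,3) (17,12) (10,12)]

1. After x ≥ 10: [(10,10/3) (13,3) (18,3) (18,17) (10,211/11)]
2. After x ≤ 17: [(10,10/3) (13,3) (17,3) (17,190/11) (10,211/11)]
3. After y ≥ 1: [(10,10/3) (13,3) (17,3) (17,190/11) (10,211/11)]
4. After y ≤ 12: [(10,12) (10,10/3) (13,3) (17,3) (17,12)]
5. Canonical ring: [(10,10/3) (13,3) (17,3) (17,12) (10,12)]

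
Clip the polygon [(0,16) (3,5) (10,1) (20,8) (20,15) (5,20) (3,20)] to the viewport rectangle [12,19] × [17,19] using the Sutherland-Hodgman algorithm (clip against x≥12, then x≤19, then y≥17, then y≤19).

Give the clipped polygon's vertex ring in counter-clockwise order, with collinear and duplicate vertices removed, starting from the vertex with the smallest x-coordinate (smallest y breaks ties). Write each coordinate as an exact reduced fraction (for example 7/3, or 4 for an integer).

Clipped polygon: [(12,17) (14,17) (12,53/3)]

1. After x ≥ 12: [(12,12/5) (20,8) (20,15) (12,53/3)]
2. After x ≤ 19: [(12,12/5) (19,73/10) (19,46/3) (12,53/3)]
3. After y ≥ 17: [(12,17) (14,17) (12,53/3)]
4. After y ≤ 19: [(12,17) (14,17) (12,53/3)]
5. Canonical ring: [(12,17) (14,17) (12,53/3)]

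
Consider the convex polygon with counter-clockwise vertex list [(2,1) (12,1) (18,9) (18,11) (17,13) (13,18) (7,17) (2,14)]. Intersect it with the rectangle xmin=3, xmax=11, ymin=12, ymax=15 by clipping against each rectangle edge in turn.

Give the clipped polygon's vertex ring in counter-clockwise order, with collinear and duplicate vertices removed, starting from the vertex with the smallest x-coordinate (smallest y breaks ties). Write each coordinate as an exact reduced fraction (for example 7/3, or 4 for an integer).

1. After x ≥ 3: [(3,1) (12,1) (18,9) (18,11) (17,13) (13,18) (7,17) (3,73/5)]
2. After x ≤ 11: [(3,1) (11,1) (11,53/3) (7,17) (3,73/5)]
3. After y ≥ 12: [(3,12) (11,12) (11,53/3) (7,17) (3,73/5)]
4. After y ≤ 15: [(3,12) (11,12) (11,15) (11/3,15) (3,73/5)]
5. Canonical ring: [(3,12) (11,12) (11,15) (11/3,15) (3,73/5)]

Clipped polygon: [(3,12) (11,12) (11,15) (11/3,15) (3,73/5)]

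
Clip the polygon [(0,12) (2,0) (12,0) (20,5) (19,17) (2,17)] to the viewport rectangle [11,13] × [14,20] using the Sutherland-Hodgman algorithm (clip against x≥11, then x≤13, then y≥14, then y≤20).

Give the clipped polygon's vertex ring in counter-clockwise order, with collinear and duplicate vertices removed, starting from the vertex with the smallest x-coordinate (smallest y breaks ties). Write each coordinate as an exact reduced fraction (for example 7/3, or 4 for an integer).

Clipped polygon: [(11,14) (13,14) (13,17) (11,17)]

1. After x ≥ 11: [(11,0) (12,0) (20,5) (19,17) (11,17)]
2. After x ≤ 13: [(11,0) (12,0) (13,5/8) (13,17) (11,17)]
3. After y ≥ 14: [(11,14) (13,14) (13,17) (11,17)]
4. After y ≤ 20: [(11,14) (13,14) (13,17) (11,17)]
5. Canonical ring: [(11,14) (13,14) (13,17) (11,17)]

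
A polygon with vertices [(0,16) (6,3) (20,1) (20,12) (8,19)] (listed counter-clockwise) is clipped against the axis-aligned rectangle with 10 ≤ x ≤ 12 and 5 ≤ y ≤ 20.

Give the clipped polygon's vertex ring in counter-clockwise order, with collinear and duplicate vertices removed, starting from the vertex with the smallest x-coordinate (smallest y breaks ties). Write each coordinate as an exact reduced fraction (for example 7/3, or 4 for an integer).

1. After x ≥ 10: [(10,17/7) (20,1) (20,12) (10,107/6)]
2. After x ≤ 12: [(10,17/7) (12,15/7) (12,50/3) (10,107/6)]
3. After y ≥ 5: [(10,5) (12,5) (12,50/3) (10,107/6)]
4. After y ≤ 20: [(10,5) (12,5) (12,50/3) (10,107/6)]
5. Canonical ring: [(10,5) (12,5) (12,50/3) (10,107/6)]

Clipped polygon: [(10,5) (12,5) (12,50/3) (10,107/6)]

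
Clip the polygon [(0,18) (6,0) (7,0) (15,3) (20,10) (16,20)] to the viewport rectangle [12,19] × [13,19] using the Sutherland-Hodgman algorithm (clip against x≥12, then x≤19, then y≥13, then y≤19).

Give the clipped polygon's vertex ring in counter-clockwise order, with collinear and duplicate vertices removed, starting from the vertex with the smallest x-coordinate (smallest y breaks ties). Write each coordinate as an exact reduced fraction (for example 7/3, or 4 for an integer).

1. After x ≥ 12: [(12,39/2) (12,15/8) (15,3) (20,10) (16,20)]
2. After x ≤ 19: [(12,39/2) (12,15/8) (15,3) (19,43/5) (19,25/2) (16,20)]
3. After y ≥ 13: [(12,39/2) (12,13) (94/5,13) (16,20)]
4. After y ≤ 19: [(12,19) (12,13) (94/5,13) (82/5,19)]
5. Canonical ring: [(12,13) (94/5,13) (82/5,19) (12,19)]

Clipped polygon: [(12,13) (94/5,13) (82/5,19) (12,19)]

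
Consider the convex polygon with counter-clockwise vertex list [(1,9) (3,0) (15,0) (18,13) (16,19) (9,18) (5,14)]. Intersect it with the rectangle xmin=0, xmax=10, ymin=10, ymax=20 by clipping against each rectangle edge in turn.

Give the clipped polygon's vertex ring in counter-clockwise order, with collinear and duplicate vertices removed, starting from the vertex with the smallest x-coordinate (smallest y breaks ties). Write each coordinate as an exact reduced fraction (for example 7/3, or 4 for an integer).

Clipped polygon: [(9/5,10) (10,10) (10,127/7) (9,18) (5,14)]

1. After x ≥ 0: [(1,9) (3,0) (15,0) (18,13) (16,19) (9,18) (5,14)]
2. After x ≤ 10: [(1,9) (3,0) (10,0) (10,127/7) (9,18) (5,14)]
3. After y ≥ 10: [(9/5,10) (10,10) (10,127/7) (9,18) (5,14)]
4. After y ≤ 20: [(9/5,10) (10,10) (10,127/7) (9,18) (5,14)]
5. Canonical ring: [(9/5,10) (10,10) (10,127/7) (9,18) (5,14)]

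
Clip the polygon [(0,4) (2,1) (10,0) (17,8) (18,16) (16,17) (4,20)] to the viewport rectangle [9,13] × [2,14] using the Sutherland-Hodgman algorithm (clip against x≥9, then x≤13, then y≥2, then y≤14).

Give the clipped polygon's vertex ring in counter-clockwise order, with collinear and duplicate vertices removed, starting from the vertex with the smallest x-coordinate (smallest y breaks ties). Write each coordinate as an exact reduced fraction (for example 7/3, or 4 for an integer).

Clipped polygon: [(9,2) (47/4,2) (13,24/7) (13,14) (9,14)]

1. After x ≥ 9: [(9,1/8) (10,0) (17,8) (18,16) (16,17) (9,75/4)]
2. After x ≤ 13: [(9,1/8) (10,0) (13,24/7) (13,71/4) (9,75/4)]
3. After y ≥ 2: [(9,2) (47/4,2) (13,24/7) (13,71/4) (9,75/4)]
4. After y ≤ 14: [(9,14) (9,2) (47/4,2) (13,24/7) (13,14)]
5. Canonical ring: [(9,2) (47/4,2) (13,24/7) (13,14) (9,14)]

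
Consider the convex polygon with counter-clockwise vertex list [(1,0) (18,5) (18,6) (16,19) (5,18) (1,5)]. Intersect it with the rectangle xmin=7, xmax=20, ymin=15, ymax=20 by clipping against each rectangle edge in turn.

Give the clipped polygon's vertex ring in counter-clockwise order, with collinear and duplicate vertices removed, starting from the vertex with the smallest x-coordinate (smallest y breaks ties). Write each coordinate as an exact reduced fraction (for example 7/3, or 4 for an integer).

1. After x ≥ 7: [(7,30/17) (18,5) (18,6) (16,19) (7,200/11)]
2. After x ≤ 20: [(7,30/17) (18,5) (18,6) (16,19) (7,200/11)]
3. After y ≥ 15: [(7,15) (216/13,15) (16,19) (7,200/11)]
4. After y ≤ 20: [(7,15) (216/13,15) (16,19) (7,200/11)]
5. Canonical ring: [(7,15) (216/13,15) (16,19) (7,200/11)]

Clipped polygon: [(7,15) (216/13,15) (16,19) (7,200/11)]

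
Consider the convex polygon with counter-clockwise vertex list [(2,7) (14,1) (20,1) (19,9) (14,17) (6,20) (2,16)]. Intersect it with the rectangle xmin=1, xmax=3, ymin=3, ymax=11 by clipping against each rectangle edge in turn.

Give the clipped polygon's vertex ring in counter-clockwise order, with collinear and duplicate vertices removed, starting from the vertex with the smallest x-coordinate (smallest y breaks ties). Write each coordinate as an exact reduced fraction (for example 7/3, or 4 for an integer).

1. After x ≥ 1: [(2,7) (14,1) (20,1) (19,9) (14,17) (6,20) (2,16)]
2. After x ≤ 3: [(2,7) (3,13/2) (3,17) (2,16)]
3. After y ≥ 3: [(2,7) (3,13/2) (3,17) (2,16)]
4. After y ≤ 11: [(2,11) (2,7) (3,13/2) (3,11)]
5. Canonical ring: [(2,7) (3,13/2) (3,11) (2,11)]

Clipped polygon: [(2,7) (3,13/2) (3,11) (2,11)]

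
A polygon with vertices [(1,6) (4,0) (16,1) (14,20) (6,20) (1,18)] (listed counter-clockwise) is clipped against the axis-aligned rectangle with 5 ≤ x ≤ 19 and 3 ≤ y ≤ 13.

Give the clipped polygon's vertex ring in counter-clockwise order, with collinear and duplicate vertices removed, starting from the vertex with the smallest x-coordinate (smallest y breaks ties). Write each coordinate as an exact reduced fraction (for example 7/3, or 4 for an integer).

1. After x ≥ 5: [(5,1/12) (16,1) (14,20) (6,20) (5,98/5)]
2. After x ≤ 19: [(5,1/12) (16,1) (14,20) (6,20) (5,98/5)]
3. After y ≥ 3: [(5,3) (300/19,3) (14,20) (6,20) (5,98/5)]
4. After y ≤ 13: [(5,13) (5,3) (300/19,3) (280/19,13)]
5. Canonical ring: [(5,3) (300/19,3) (280/19,13) (5,13)]

Clipped polygon: [(5,3) (300/19,3) (280/19,13) (5,13)]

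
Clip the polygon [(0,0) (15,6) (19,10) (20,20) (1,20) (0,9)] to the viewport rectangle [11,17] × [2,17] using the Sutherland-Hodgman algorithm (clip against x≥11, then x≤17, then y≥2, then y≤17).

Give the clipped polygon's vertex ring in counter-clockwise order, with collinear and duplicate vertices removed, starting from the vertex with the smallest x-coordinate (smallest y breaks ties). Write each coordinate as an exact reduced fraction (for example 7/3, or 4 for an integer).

Clipped polygon: [(11,22/5) (15,6) (17,8) (17,17) (11,17)]

1. After x ≥ 11: [(11,22/5) (15,6) (19,10) (20,20) (11,20)]
2. After x ≤ 17: [(11,22/5) (15,6) (17,8) (17,20) (11,20)]
3. After y ≥ 2: [(11,22/5) (15,6) (17,8) (17,20) (11,20)]
4. After y ≤ 17: [(11,17) (11,22/5) (15,6) (17,8) (17,17)]
5. Canonical ring: [(11,22/5) (15,6) (17,8) (17,17) (11,17)]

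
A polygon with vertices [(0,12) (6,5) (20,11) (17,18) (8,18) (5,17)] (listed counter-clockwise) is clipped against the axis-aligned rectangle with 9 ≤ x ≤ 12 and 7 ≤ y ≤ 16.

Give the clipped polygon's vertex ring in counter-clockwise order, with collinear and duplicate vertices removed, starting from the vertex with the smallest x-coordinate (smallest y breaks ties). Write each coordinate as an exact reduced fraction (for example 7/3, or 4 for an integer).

Clipped polygon: [(9,7) (32/3,7) (12,53/7) (12,16) (9,16)]

1. After x ≥ 9: [(9,44/7) (20,11) (17,18) (9,18)]
2. After x ≤ 12: [(9,44/7) (12,53/7) (12,18) (9,18)]
3. After y ≥ 7: [(9,7) (32/3,7) (12,53/7) (12,18) (9,18)]
4. After y ≤ 16: [(9,16) (9,7) (32/3,7) (12,53/7) (12,16)]
5. Canonical ring: [(9,7) (32/3,7) (12,53/7) (12,16) (9,16)]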